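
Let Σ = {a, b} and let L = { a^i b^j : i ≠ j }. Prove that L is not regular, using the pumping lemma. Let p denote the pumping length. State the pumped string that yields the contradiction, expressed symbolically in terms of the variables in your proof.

Toward a contradiction, assume L is regular with pumping length p.
Choose w = a^p b^{p+p!}. Since p ≠ p+p!, w ∈ L; and |w| ≥ p.
By the pumping lemma, w = xyz with |xy| ≤ p and y is nonempty.
Because |xy| ≤ p and w begins with p copies of a, we have y = a^k with 1 ≤ k ≤ p.
Since 1 ≤ k ≤ p, k divides p!; set t = 1 + p!/k. Then xy^t z has p + (p!/k)·k = p + p! copies of a. Now the a-count equals the b-count, so i ≠ j fails. So xy^t z = a^{p+p!} b^{p+p!} ∉ L.
This is a contradiction; hence L is not regular.

a^{p+p!} b^{p+p!}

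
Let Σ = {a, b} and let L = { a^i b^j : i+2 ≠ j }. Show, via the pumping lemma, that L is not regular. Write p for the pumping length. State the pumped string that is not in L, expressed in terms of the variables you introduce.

Assume L is regular. Let p be the pumping length given by the pumping lemma.
Choose w = a^p b^{p+p!+2}. Since p ≠ (p+p!+2)-2 = p+p!, w ∈ L; and |w| ≥ p.
By the pumping lemma, w = xyz with |xy| ≤ p and |y| > 0.
Since the first p symbols of w are all a's and |xy| ≤ p, y lies entirely in the leading a-block: y = a^k for some k with 1 ≤ k ≤ p.
Since 1 ≤ k ≤ p, k divides p!; set t = 1 + p!/k. Then xy^t z has p + (p!/k)·k = p + p! copies of a. Now the a-count is p+p! and (b-count)-2 = (p+p!+2)-2 = p+p!, so i+2 ≠ j fails. So xy^t z = a^{p+p!} b^{p+p!+2} ∉ L.
This is a contradiction; hence L is not regular.

a^{p+p!} b^{p+p!+2}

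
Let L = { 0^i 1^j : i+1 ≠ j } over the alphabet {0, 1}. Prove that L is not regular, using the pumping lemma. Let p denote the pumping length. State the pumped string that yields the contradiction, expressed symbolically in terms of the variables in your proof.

Assume L is regular; let p be its pumping constant.
Choose w = 0^p 1^{p+p!+1}. Since p ≠ (p+p!+1)-1 = p+p!, w ∈ L; and |w| ≥ p.
The pumping lemma gives a decomposition w = xyz where |xy| ≤ p and |y| > 0.
Since the first p symbols of w are all 0's and |xy| ≤ p, y lies entirely in the leading 0-block: y = 0^k for some k with 1 ≤ k ≤ p.
Since 1 ≤ k ≤ p, k divides p!; set t = 1 + p!/k. Then xy^t z has p + (p!/k)·k = p + p! copies of 0. Now the 0-count is p+p! and (1-count)-1 = (p+p!+1)-1 = p+p!, so i+1 ≠ j fails. So xy^t z = 0^{p+p!} 1^{p+p!+1} ∉ L.
This is a contradiction; hence L is not regular.

0^{p+p!} 1^{p+p!+1}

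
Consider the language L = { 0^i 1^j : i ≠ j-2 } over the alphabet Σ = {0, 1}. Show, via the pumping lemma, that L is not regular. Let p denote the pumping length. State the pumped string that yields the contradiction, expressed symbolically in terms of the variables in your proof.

Suppose for contradiction that L is regular, and let p be the pumping length.
Choose w = 0^p 1^{p+p!+2}. Since p ≠ (p+p!+2)-2 = p+p!, w ∈ L; and |w| ≥ p.
By the pumping lemma, w = xyz with |xy| ≤ p and |y| > 0.
Since the first p symbols of w are all 0's and |xy| ≤ p, y lies entirely in the leading 0-block: y = 0^k for some k with 1 ≤ k ≤ p.
Since 1 ≤ k ≤ p, k divides p!; set t = 1 + p!/k. Then xy^t z has p + (p!/k)·k = p + p! copies of 0. Now the 0-count is p+p! and (1-count)-2 = (p+p!+2)-2 = p+p!, so i ≠ j-2 fails. So xy^t z = 0^{p+p!} 1^{p+p!+2} ∉ L.
This contradicts the pumping lemma, so L is not regular.

0^{p+p!} 1^{p+p!+2}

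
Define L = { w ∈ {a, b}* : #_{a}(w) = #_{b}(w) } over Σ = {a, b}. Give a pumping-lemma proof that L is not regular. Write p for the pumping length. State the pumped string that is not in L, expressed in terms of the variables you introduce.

a^{p+k} b^p

Suppose for contradiction that L is regular, and let p be the pumping length.
Choose w = a^p b^p ∈ L with |w| = 2p ≥ p.
By the pumping lemma, w = xyz with |xy| ≤ p and |y| ≥ 1.
The first p characters of w are a's, so xy (and hence y) consists only of a's. Write y = a^k, 1 ≤ k ≤ p.
Pump with i = 2: xy^2z = a^{p+k} b^p has p+k occurrences of a but only p of b. Since k ≥ 1 the counts differ, so xy^2z ∉ L.
Contradiction. Therefore L is not regular.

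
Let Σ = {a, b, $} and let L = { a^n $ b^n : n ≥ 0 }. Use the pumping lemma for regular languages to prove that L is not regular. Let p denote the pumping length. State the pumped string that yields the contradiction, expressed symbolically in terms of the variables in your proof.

a^{p+k} $ b^p

Assume L is regular; let p be its pumping constant.
Take w = a^p $ b^p ∈ L with |w| = 2p+1 ≥ p.
By the pumping lemma, w = xyz with |xy| ≤ p and y is nonempty.
The first p characters of w are a's, so xy (and hence y) consists only of a's. Write y = a^k, 1 ≤ k ≤ p.
Pump with i = 2: xy^2z = a^{p+k} $ b^p, which would require p+k = p. But k ≥ 1, so xy^2z ∉ L.
Contradiction. Therefore L is not regular.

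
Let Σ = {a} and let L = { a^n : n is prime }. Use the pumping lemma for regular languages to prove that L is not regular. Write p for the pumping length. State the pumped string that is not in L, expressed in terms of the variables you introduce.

a^{q(1+k)}

Suppose for contradiction that L is regular, and let p be the pumping length.
Let q be a prime with q ≥ p+2 (infinitely many primes exist), and take w = a^q ∈ L with |w| = q ≥ p.
By the pumping lemma, w = xyz with |xy| ≤ p and |y| ≥ 1.
Then y = a^k for some k with 1 ≤ k ≤ p.
Since 1 ≤ k ≤ p, |xz| = q-k. Pump with i = q+1: |xy^{q+1}z| = (q-k)+(q+1)k = q+qk = q(1+k), which is composite (both factors ≥ 2). So xy^{q+1}z = a^{q(1+k)} ∉ L.
Contradiction. Therefore L is not regular.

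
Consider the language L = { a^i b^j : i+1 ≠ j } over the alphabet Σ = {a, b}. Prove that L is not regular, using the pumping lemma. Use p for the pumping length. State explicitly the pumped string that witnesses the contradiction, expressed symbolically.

a^{p+p!} b^{p+p!+1}

Suppose for contradiction that L is regular, and let p be the pumping length.
Choose w = a^p b^{p+p!+1}. Since p ≠ (p+p!+1)-1 = p+p!, w ∈ L; and |w| ≥ p.
The pumping lemma gives a decomposition w = xyz where |xy| ≤ p and |y| > 0.
Because |xy| ≤ p and w begins with p copies of a, we have y = a^k with 1 ≤ k ≤ p.
Since 1 ≤ k ≤ p, k divides p!; set t = 1 + p!/k. Then xy^t z has p + (p!/k)·k = p + p! copies of a. Now the a-count is p+p! and (b-count)-1 = (p+p!+1)-1 = p+p!, so i+1 ≠ j fails. So xy^t z = a^{p+p!} b^{p+p!+1} ∉ L.
This contradicts the pumping lemma, so L is not regular.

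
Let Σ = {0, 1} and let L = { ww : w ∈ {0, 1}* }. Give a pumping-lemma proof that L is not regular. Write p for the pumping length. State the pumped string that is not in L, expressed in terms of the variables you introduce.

0^{p+k} 1^p 0^p 1^p

Assume L is regular; let p be its pumping constant.
Take w = 0^p 1^p 0^p 1^p = uu where u = 0^p1^p; then w ∈ L and |w| = 4p ≥ p.
Write w = xyz as guaranteed by the lemma, with |xy| ≤ p and |y| > 0.
Since the first p symbols of w are all 0's and |xy| ≤ p, y lies entirely in the leading 0-block: y = 0^k for some k with 1 ≤ k ≤ p.
Pump with i = 2: xy^2z = 0^{p+k} 1^p 0^p 1^p, of length 4p+k. Suppose this equals vv. The string starts with 0 and ends with 1, so v does too; thus the boundary between the two copies of v is a 1→0 transition. There is exactly one such transition, at position 2p+k, so |v| = 2p+k and |vv| = 4p+2k ≠ 4p+k since k ≥ 1. So xy^2z ∉ L.
This is a contradiction; hence L is not regular.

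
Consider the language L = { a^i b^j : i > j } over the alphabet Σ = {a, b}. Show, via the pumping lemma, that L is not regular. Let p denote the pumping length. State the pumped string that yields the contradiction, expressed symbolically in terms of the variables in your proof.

Assume L is regular; let p be its pumping constant.
Choose w = a^{p+1} b^p ∈ L, with |w| = 2p+1 ≥ p.
The pumping lemma gives a decomposition w = xyz where |xy| ≤ p and |y| ≥ 1.
Because |xy| ≤ p and w begins with p copies of a, we have y = a^k with 1 ≤ k ≤ p.
Consider xy^0z = xz = a^{p+1-k} b^p. Since k ≥ 1, the a-count p+1-k is at most p, so i > j fails; thus xz ∉ L.
This is a contradiction; hence L is not regular.

a^{p+1-k} b^p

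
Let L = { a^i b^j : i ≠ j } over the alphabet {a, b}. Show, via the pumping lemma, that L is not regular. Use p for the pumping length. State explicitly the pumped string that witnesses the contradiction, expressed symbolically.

Suppose for contradiction that L is regular, and let p be the pumping length.
Choose w = a^p b^{p+p!}. Since p ≠ p+p!, w ∈ L; and |w| ≥ p.
Write w = xyz as guaranteed by the lemma, with |xy| ≤ p and |y| > 0.
Since the first p symbols of w are all a's and |xy| ≤ p, y lies entirely in the leading a-block: y = a^k for some k with 1 ≤ k ≤ p.
Since 1 ≤ k ≤ p, k divides p!; set t = 1 + p!/k. Then xy^t z has p + (p!/k)·k = p + p! copies of a. Now the a-count equals the b-count, so i ≠ j fails. So xy^t z = a^{p+p!} b^{p+p!} ∉ L.
This is a contradiction; hence L is not regular.

a^{p+p!} b^{p+p!}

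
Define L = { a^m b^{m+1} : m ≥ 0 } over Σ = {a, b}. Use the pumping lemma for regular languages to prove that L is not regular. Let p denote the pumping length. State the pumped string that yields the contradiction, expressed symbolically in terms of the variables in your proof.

a^{p+k} b^{p+1}

Toward a contradiction, assume L is regular with pumping length p.
Let w = a^p b^{p+1} ∈ L; note |w| = 2p+1 ≥ p.
By the pumping lemma, w = xyz with |xy| ≤ p and y is nonempty.
Since the first p symbols of w are all a's and |xy| ≤ p, y lies entirely in the leading a-block: y = a^k for some k with 1 ≤ k ≤ p.
Pump with i = 2: xy^2z = a^{p+k} b^{p+1}. For this to lie in L we would need p+1 = (p+k)+1, which forces k = 0. But k ≥ 1, so xy^2z ∉ L.
This is a contradiction; hence L is not regular.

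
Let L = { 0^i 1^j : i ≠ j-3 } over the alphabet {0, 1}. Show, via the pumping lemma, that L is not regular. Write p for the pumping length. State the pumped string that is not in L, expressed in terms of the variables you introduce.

0^{p+p!} 1^{p+p!+3}

Toward a contradiction, assume L is regular with pumping length p.
Choose w = 0^p 1^{p+p!+3}. Since p ≠ (p+p!+3)-3 = p+p!, w ∈ L; and |w| ≥ p.
The pumping lemma gives a decomposition w = xyz where |xy| ≤ p and |y| > 0.
Because |xy| ≤ p and w begins with p copies of 0, we have y = 0^k with 1 ≤ k ≤ p.
Since 1 ≤ k ≤ p, k divides p!; set t = 1 + p!/k. Then xy^t z has p + (p!/k)·k = p + p! copies of 0. Now the 0-count is p+p! and (1-count)-3 = (p+p!+3)-3 = p+p!, so i ≠ j-3 fails. So xy^t z = 0^{p+p!} 1^{p+p!+3} ∉ L.
Contradiction. Therefore L is not regular.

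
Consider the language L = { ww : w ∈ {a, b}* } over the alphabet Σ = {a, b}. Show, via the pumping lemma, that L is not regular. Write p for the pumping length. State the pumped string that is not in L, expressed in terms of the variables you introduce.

a^{p+k} b^p a^p b^p

Suppose for contradiction that L is regular, and let p be the pumping length.
Take w = a^p b^p a^p b^p = uu where u = a^pb^p; then w ∈ L and |w| = 4p ≥ p.
The pumping lemma gives a decomposition w = xyz where |xy| ≤ p and |y| > 0.
The first p characters of w are a's, so xy (and hence y) consists only of a's. Write y = a^k, 1 ≤ k ≤ p.
Pump with i = 2: xy^2z = a^{p+k} b^p a^p b^p, of length 4p+k. Suppose this equals vv. The string starts with a and ends with b, so v does too; thus the boundary between the two copies of v is a b→a transition. There is exactly one such transition, at position 2p+k, so |v| = 2p+k and |vv| = 4p+2k ≠ 4p+k since k ≥ 1. So xy^2z ∉ L.
Contradiction. Therefore L is not regular.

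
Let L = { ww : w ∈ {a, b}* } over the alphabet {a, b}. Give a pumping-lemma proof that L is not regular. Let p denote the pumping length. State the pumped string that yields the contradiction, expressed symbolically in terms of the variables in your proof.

a^{p+k} b^p a^p b^p

Assume L is regular; let p be its pumping constant.
Take w = a^p b^p a^p b^p = uu where u = a^pb^p; then w ∈ L and |w| = 4p ≥ p.
By the pumping lemma, w = xyz with |xy| ≤ p and |y| > 0.
The first p characters of w are a's, so xy (and hence y) consists only of a's. Write y = a^k, 1 ≤ k ≤ p.
Pump with i = 2: xy^2z = a^{p+k} b^p a^p b^p, of length 4p+k. Suppose this equals vv. The string starts with a and ends with b, so v does too; thus the boundary between the two copies of v is a b→a transition. There is exactly one such transition, at position 2p+k, so |v| = 2p+k and |vv| = 4p+2k ≠ 4p+k since k ≥ 1. So xy^2z ∉ L.
This is a contradiction; hence L is not regular.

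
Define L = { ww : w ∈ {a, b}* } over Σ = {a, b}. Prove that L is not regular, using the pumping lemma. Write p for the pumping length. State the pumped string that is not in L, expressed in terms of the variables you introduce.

a^{p+k} b^p a^p b^p

Toward a contradiction, assume L is regular with pumping length p.
Take w = a^p b^p a^p b^p = uu where u = a^pb^p; then w ∈ L and |w| = 4p ≥ p.
Write w = xyz as guaranteed by the lemma, with |xy| ≤ p and y is nonempty.
Since the first p symbols of w are all a's and |xy| ≤ p, y lies entirely in the leading a-block: y = a^k for some k with 1 ≤ k ≤ p.
Pump with i = 2: xy^2z = a^{p+k} b^p a^p b^p, of length 4p+k. Suppose this equals vv. The string starts with a and ends with b, so v does too; thus the boundary between the two copies of v is a b→a transition. There is exactly one such transition, at position 2p+k, so |v| = 2p+k and |vv| = 4p+2k ≠ 4p+k since k ≥ 1. So xy^2z ∉ L.
This is a contradiction; hence L is not regular.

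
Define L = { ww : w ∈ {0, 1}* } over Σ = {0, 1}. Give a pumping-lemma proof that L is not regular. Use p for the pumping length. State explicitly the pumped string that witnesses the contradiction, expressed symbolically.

0^{p+k} 1^p 0^p 1^p

Toward a contradiction, assume L is regular with pumping length p.
Take w = 0^p 1^p 0^p 1^p = uu where u = 0^p1^p; then w ∈ L and |w| = 4p ≥ p.
Write w = xyz as guaranteed by the lemma, with |xy| ≤ p and |y| > 0.
Since the first p symbols of w are all 0's and |xy| ≤ p, y lies entirely in the leading 0-block: y = 0^k for some k with 1 ≤ k ≤ p.
Pump with i = 2: xy^2z = 0^{p+k} 1^p 0^p 1^p, of length 4p+k. Suppose this equals vv. The string starts with 0 and ends with 1, so v does too; thus the boundary between the two copies of v is a 1→0 transition. There is exactly one such transition, at position 2p+k, so |v| = 2p+k and |vv| = 4p+2k ≠ 4p+k since k ≥ 1. So xy^2z ∉ L.
This contradicts the pumping lemma, so L is not regular.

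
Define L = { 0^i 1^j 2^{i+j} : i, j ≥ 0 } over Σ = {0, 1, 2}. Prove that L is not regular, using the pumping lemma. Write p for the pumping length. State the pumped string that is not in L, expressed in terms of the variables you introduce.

0^{p+k} 1^p 2^{2p}

Assume L is regular. Let p be the pumping length given by the pumping lemma.
Take w = 0^p 1^p 2^{2p} ∈ L (with i=j=p, i+j=2p), |w| = 4p ≥ p.
Write w = xyz as guaranteed by the lemma, with |xy| ≤ p and y is nonempty.
Because |xy| ≤ p and w begins with p copies of 0, we have y = 0^k with 1 ≤ k ≤ p.
Consider xy^2z = 0^{p+k} 1^p 2^{2p}. Now the 0- and 1-counts sum to 2p+k, but the 2-count is 2p ≠ 2p+k. So xy^2z ∉ L.
Contradiction. Therefore L is not regular.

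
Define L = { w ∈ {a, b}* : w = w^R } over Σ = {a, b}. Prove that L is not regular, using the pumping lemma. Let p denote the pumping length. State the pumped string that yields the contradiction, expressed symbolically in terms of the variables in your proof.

Assume L is regular; let p be its pumping constant.
Take w = a^p b a^p, a palindrome of length 2p+1 ≥ p.
By the pumping lemma, w = xyz with |xy| ≤ p and |y| > 0.
The first p characters of w are a's, so xy (and hence y) consists only of a's. Write y = a^k, 1 ≤ k ≤ p.
Pump with i = 2: xy^2z = a^{p+k} b a^p. Its reverse is a^p b a^{p+k}, which differs from xy^2z since k ≥ 1. So xy^2z is not a palindrome and xy^2z ∉ L.
This is a contradiction; hence L is not regular.

a^{p+k} b a^p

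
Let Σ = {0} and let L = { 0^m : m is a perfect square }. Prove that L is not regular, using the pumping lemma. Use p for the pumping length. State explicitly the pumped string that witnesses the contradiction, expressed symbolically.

Assume L is regular. Let p be the pumping length given by the pumping lemma.
Take w = 0^{p²} ∈ L with |w| = p² ≥ p.
By the pumping lemma, w = xyz with |xy| ≤ p and |y| ≥ 1.
Then y = 0^k for some k with 1 ≤ k ≤ p.
Pump with i = 2: xy^2z = 0^{p²+k}. Since 1 ≤ k ≤ p, p² < p²+k ≤ p²+p < (p+1)², so p²+k lies strictly between consecutive squares and is not a perfect square. So xy^2z ∉ L.
This contradicts the pumping lemma, so L is not regular.

0^{p²+k}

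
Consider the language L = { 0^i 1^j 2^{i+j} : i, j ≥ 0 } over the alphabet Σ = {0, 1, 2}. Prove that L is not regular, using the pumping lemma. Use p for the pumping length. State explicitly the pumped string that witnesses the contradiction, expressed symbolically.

0^{p+k} 1^p 2^{2p}

Toward a contradiction, assume L is regular with pumping length p.
Take w = 0^p 1^p 2^{2p} ∈ L (with i=j=p, i+j=2p), |w| = 4p ≥ p.
The pumping lemma gives a decomposition w = xyz where |xy| ≤ p and |y| ≥ 1.
The first p characters of w are 0's, so xy (and hence y) consists only of 0's. Write y = 0^k, 1 ≤ k ≤ p.
Consider xy^2z = 0^{p+k} 1^p 2^{2p}. Now the 0- and 1-counts sum to 2p+k, but the 2-count is 2p ≠ 2p+k. So xy^2z ∉ L.
This contradicts the pumping lemma, so L is not regular.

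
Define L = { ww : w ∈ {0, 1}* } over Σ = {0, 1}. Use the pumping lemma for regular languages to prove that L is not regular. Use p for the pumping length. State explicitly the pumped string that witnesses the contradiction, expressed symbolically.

0^{p+k} 1^p 0^p 1^p

Toward a contradiction, assume L is regular with pumping length p.
Take w = 0^p 1^p 0^p 1^p = uu where u = 0^p1^p; then w ∈ L and |w| = 4p ≥ p.
By the pumping lemma, w = xyz with |xy| ≤ p and y is nonempty.
Because |xy| ≤ p and w begins with p copies of 0, we have y = 0^k with 1 ≤ k ≤ p.
Pump with i = 2: xy^2z = 0^{p+k} 1^p 0^p 1^p, of length 4p+k. Suppose this equals vv. The string starts with 0 and ends with 1, so v does too; thus the boundary between the two copies of v is a 1→0 transition. There is exactly one such transition, at position 2p+k, so |v| = 2p+k and |vv| = 4p+2k ≠ 4p+k since k ≥ 1. So xy^2z ∉ L.
Contradiction. Therefore L is not regular.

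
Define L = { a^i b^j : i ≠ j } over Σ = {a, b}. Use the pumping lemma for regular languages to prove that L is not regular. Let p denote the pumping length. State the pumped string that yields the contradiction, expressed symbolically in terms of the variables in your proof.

Suppose for contradiction that L is regular, and let p be the pumping length.
Choose w = a^p b^{p+p!}. Since p ≠ p+p!, w ∈ L; and |w| ≥ p.
By the pumping lemma, w = xyz with |xy| ≤ p and |y| ≥ 1.
Since the first p symbols of w are all a's and |xy| ≤ p, y lies entirely in the leading a-block: y = a^k for some k with 1 ≤ k ≤ p.
Since 1 ≤ k ≤ p, k divides p!; set t = 1 + p!/k. Then xy^t z has p + (p!/k)·k = p + p! copies of a. Now the a-count equals the b-count, so i ≠ j fails. So xy^t z = a^{p+p!} b^{p+p!} ∉ L.
This is a contradiction; hence L is not regular.

a^{p+p!} b^{p+p!}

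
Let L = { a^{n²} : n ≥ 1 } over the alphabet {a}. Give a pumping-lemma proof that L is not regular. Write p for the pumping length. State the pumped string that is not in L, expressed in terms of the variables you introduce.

Assume L is regular; let p be its pumping constant.
Take w = a^{p²} ∈ L with |w| = p² ≥ p.
The pumping lemma gives a decomposition w = xyz where |xy| ≤ p and y is nonempty.
Then y = a^k for some k with 1 ≤ k ≤ p.
Pump with i = 2: xy^2z = a^{p²+k}. Since 1 ≤ k ≤ p, p² < p²+k ≤ p²+p < (p+1)², so p²+k lies strictly between consecutive squares and is not a perfect square. So xy^2z ∉ L.
This is a contradiction; hence L is not regular.

a^{p²+k}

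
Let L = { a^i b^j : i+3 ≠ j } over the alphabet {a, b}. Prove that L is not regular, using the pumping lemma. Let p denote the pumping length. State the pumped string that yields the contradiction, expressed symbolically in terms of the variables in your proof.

Suppose for contradiction that L is regular, and let p be the pumping length.
Choose w = a^p b^{p+p!+3}. Since p ≠ (p+p!+3)-3 = p+p!, w ∈ L; and |w| ≥ p.
Write w = xyz as guaranteed by the lemma, with |xy| ≤ p and y is nonempty.
Because |xy| ≤ p and w begins with p copies of a, we have y = a^k with 1 ≤ k ≤ p.
Since 1 ≤ k ≤ p, k divides p!; set t = 1 + p!/k. Then xy^t z has p + (p!/k)·k = p + p! copies of a. Now the a-count is p+p! and (b-count)-3 = (p+p!+3)-3 = p+p!, so i+3 ≠ j fails. So xy^t z = a^{p+p!} b^{p+p!+3} ∉ L.
This contradicts the pumping lemma, so L is not regular.

a^{p+p!} b^{p+p!+3}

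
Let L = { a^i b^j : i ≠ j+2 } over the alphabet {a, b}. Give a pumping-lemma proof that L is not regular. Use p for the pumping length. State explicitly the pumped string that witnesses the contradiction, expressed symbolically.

a^{p+p!} b^{p+p!-2}

Toward a contradiction, assume L is regular with pumping length p.
Choose w = a^p b^{p+p!-2}. Since p ≠ (p+p!-2)+2 = p+p!, w ∈ L; and |w| ≥ p.
The pumping lemma gives a decomposition w = xyz where |xy| ≤ p and |y| > 0.
The first p characters of w are a's, so xy (and hence y) consists only of a's. Write y = a^k, 1 ≤ k ≤ p.
Since 1 ≤ k ≤ p, k divides p!; set t = 1 + p!/k. Then xy^t z has p + (p!/k)·k = p + p! copies of a. Now the a-count is p+p! and (b-count)+2 = (p+p!-2)+2 = p+p!, so i ≠ j+2 fails. So xy^t z = a^{p+p!} b^{p+p!-2} ∉ L.
Contradiction. Therefore L is not regular.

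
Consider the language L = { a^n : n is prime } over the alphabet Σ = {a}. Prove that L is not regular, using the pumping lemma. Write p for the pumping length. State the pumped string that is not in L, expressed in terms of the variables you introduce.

a^{q(1+k)}

Assume L is regular; let p be its pumping constant.
Let q be a prime with q ≥ p+2 (infinitely many primes exist), and take w = a^q ∈ L with |w| = q ≥ p.
The pumping lemma gives a decomposition w = xyz where |xy| ≤ p and |y| ≥ 1.
Then y = a^k for some k with 1 ≤ k ≤ p.
Since 1 ≤ k ≤ p, |xz| = q-k. Pump with i = q+1: |xy^{q+1}z| = (q-k)+(q+1)k = q+qk = q(1+k), which is composite (both factors ≥ 2). So xy^{q+1}z = a^{q(1+k)} ∉ L.
This contradicts the pumping lemma, so L is not regular.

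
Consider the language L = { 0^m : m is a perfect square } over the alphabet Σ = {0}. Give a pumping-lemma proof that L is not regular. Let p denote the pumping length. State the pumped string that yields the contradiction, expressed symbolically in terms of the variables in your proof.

Assume L is regular; let p be its pumping constant.
Take w = 0^{p²} ∈ L with |w| = p² ≥ p.
The pumping lemma gives a decomposition w = xyz where |xy| ≤ p and |y| > 0.
Then y = 0^k for some k with 1 ≤ k ≤ p.
Pump with i = 2: xy^2z = 0^{p²+k}. Since 1 ≤ k ≤ p, p² < p²+k ≤ p²+p < (p+1)², so p²+k lies strictly between consecutive squares and is not a perfect square. So xy^2z ∉ L.
Contradiction. Therefore L is not regular.

0^{p²+k}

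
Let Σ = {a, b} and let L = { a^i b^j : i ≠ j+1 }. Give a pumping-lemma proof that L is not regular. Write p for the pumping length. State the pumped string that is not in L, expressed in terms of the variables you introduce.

a^{p+p!} b^{p+p!-1}

Suppose for contradiction that L is regular, and let p be the pumping length.
Choose w = a^p b^{p+p!-1}. Since p ≠ (p+p!-1)+1 = p+p!, w ∈ L; and |w| ≥ p.
Write w = xyz as guaranteed by the lemma, with |xy| ≤ p and y is nonempty.
The first p characters of w are a's, so xy (and hence y) consists only of a's. Write y = a^k, 1 ≤ k ≤ p.
Since 1 ≤ k ≤ p, k divides p!; set t = 1 + p!/k. Then xy^t z has p + (p!/k)·k = p + p! copies of a. Now the a-count is p+p! and (b-count)+1 = (p+p!-1)+1 = p+p!, so i ≠ j+1 fails. So xy^t z = a^{p+p!} b^{p+p!-1} ∉ L.
Contradiction. Therefore L is not regular.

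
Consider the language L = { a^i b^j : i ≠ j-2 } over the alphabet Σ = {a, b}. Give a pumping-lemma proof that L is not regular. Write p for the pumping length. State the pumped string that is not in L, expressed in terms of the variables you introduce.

Toward a contradiction, assume L is regular with pumping length p.
Choose w = a^p b^{p+p!+2}. Since p ≠ (p+p!+2)-2 = p+p!, w ∈ L; and |w| ≥ p.
The pumping lemma gives a decomposition w = xyz where |xy| ≤ p and |y| ≥ 1.
The first p characters of w are a's, so xy (and hence y) consists only of a's. Write y = a^k, 1 ≤ k ≤ p.
Since 1 ≤ k ≤ p, k divides p!; set t = 1 + p!/k. Then xy^t z has p + (p!/k)·k = p + p! copies of a. Now the a-count is p+p! and (b-count)-2 = (p+p!+2)-2 = p+p!, so i ≠ j-2 fails. So xy^t z = a^{p+p!} b^{p+p!+2} ∉ L.
This contradicts the pumping lemma, so L is not regular.

a^{p+p!} b^{p+p!+2}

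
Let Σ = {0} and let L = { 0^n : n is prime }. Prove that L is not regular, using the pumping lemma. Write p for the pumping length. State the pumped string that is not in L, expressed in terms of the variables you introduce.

0^{q(1+k)}

Suppose for contradiction that L is regular, and let p be the pumping length.
Let q be a prime with q ≥ p+2 (infinitely many primes exist), and take w = 0^q ∈ L with |w| = q ≥ p.
By the pumping lemma, w = xyz with |xy| ≤ p and y is nonempty.
Then y = 0^k for some k with 1 ≤ k ≤ p.
Since 1 ≤ k ≤ p, |xz| = q-k. Pump with i = q+1: |xy^{q+1}z| = (q-k)+(q+1)k = q+qk = q(1+k), which is composite (both factors ≥ 2). So xy^{q+1}z = 0^{q(1+k)} ∉ L.
Contradiction. Therefore L is not regular.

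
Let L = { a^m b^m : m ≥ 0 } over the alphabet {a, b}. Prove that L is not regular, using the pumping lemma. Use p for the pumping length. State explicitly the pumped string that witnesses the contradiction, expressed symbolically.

Assume L is regular. Let p be the pumping length given by the pumping lemma.
Take w = a^p b^p. Then w ∈ L and |w| = 2p ≥ p.
Write w = xyz as guaranteed by the lemma, with |xy| ≤ p and y is nonempty.
The first p characters of w are a's, so xy (and hence y) consists only of a's. Write y = a^k, 1 ≤ k ≤ p.
Pump with i = 2: xy^2z = a^{p+k} b^p. For this to lie in L we would need p = p+k, which forces k = 0. But k ≥ 1, so xy^2z ∉ L.
This is a contradiction; hence L is not regular.

a^{p+k} b^p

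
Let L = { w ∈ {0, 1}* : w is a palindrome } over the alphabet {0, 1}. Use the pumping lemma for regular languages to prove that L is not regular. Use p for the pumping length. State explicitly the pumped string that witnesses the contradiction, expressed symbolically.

0^{p+k} 1 0^p

Assume L is regular. Let p be the pumping length given by the pumping lemma.
Take w = 0^p 1 0^p, a palindrome of length 2p+1 ≥ p.
By the pumping lemma, w = xyz with |xy| ≤ p and |y| ≥ 1.
The first p characters of w are 0's, so xy (and hence y) consists only of 0's. Write y = 0^k, 1 ≤ k ≤ p.
Pump with i = 2: xy^2z = 0^{p+k} 1 0^p. Its reverse is 0^p 1 0^{p+k}, which differs from xy^2z since k ≥ 1. So xy^2z is not a palindrome and xy^2z ∉ L.
This contradicts the pumping lemma, so L is not regular.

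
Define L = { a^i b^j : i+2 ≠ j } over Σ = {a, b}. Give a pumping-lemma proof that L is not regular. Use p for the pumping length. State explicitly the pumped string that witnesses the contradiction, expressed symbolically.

Toward a contradiction, assume L is regular with pumping length p.
Choose w = a^p b^{p+p!+2}. Since p ≠ (p+p!+2)-2 = p+p!, w ∈ L; and |w| ≥ p.
The pumping lemma gives a decomposition w = xyz where |xy| ≤ p and |y| ≥ 1.
Since the first p symbols of w are all a's and |xy| ≤ p, y lies entirely in the leading a-block: y = a^k for some k with 1 ≤ k ≤ p.
Since 1 ≤ k ≤ p, k divides p!; set t = 1 + p!/k. Then xy^t z has p + (p!/k)·k = p + p! copies of a. Now the a-count is p+p! and (b-count)-2 = (p+p!+2)-2 = p+p!, so i+2 ≠ j fails. So xy^t z = a^{p+p!} b^{p+p!+2} ∉ L.
Contradiction. Therefore L is not regular.

a^{p+p!} b^{p+p!+2}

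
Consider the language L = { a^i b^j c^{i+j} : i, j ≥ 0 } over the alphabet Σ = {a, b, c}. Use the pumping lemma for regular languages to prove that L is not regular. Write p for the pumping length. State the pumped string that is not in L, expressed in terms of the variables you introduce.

Toward a contradiction, assume L is regular with pumping length p.
Take w = a^p b^p c^{2p} ∈ L (with i=j=p, i+j=2p), |w| = 4p ≥ p.
By the pumping lemma, w = xyz with |xy| ≤ p and y is nonempty.
Since the first p symbols of w are all a's and |xy| ≤ p, y lies entirely in the leading a-block: y = a^k for some k with 1 ≤ k ≤ p.
Consider xy^2z = a^{p+k} b^p c^{2p}. Now the a- and b-counts sum to 2p+k, but the c-count is 2p ≠ 2p+k. So xy^2z ∉ L.
This contradicts the pumping lemma, so L is not regular.

a^{p+k} b^p c^{2p}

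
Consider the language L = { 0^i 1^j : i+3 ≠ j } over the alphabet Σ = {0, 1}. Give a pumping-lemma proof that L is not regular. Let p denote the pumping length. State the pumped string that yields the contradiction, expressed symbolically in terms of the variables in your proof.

Assume L is regular; let p be its pumping constant.
Choose w = 0^p 1^{p+p!+3}. Since p ≠ (p+p!+3)-3 = p+p!, w ∈ L; and |w| ≥ p.
Write w = xyz as guaranteed by the lemma, with |xy| ≤ p and |y| > 0.
Since the first p symbols of w are all 0's and |xy| ≤ p, y lies entirely in the leading 0-block: y = 0^k for some k with 1 ≤ k ≤ p.
Since 1 ≤ k ≤ p, k divides p!; set t = 1 + p!/k. Then xy^t z has p + (p!/k)·k = p + p! copies of 0. Now the 0-count is p+p! and (1-count)-3 = (p+p!+3)-3 = p+p!, so i+3 ≠ j fails. So xy^t z = 0^{p+p!} 1^{p+p!+3} ∉ L.
Contradiction. Therefore L is not regular.

0^{p+p!} 1^{p+p!+3}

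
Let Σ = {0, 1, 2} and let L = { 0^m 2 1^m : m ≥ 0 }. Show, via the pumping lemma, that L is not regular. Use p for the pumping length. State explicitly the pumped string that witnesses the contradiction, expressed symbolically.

0^{p+k} 2 1^p

Toward a contradiction, assume L is regular with pumping length p.
Take w = 0^p 2 1^p ∈ L with |w| = 2p+1 ≥ p.
By the pumping lemma, w = xyz with |xy| ≤ p and |y| > 0.
The first p characters of w are 0's, so xy (and hence y) consists only of 0's. Write y = 0^k, 1 ≤ k ≤ p.
Pump with i = 2: xy^2z = 0^{p+k} 2 1^p, which would require p+k = p. But k ≥ 1, so xy^2z ∉ L.
This contradicts the pumping lemma, so L is not regular.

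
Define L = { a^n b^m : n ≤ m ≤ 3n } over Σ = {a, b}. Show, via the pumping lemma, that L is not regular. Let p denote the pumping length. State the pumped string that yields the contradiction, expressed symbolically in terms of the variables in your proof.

Assume L is regular; let p be its pumping constant.
Take w = a^p b^p ∈ L (since p ≤ p ≤ 3p), with |w| = 2p ≥ p.
The pumping lemma gives a decomposition w = xyz where |xy| ≤ p and y is nonempty.
Because |xy| ≤ p and w begins with p copies of a, we have y = a^k with 1 ≤ k ≤ p.
Pump with i = 2: xy^2z = a^{p+k} b^p. Now n = p+k > p = m, so the condition n ≤ m fails. Thus xy^2z ∉ L.
Contradiction. Therefore L is not regular.

a^{p+k} b^p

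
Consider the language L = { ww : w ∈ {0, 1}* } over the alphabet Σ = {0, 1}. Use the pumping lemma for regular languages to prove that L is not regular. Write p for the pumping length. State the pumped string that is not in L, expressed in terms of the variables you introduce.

0^{p+k} 1^p 0^p 1^p

Assume L is regular; let p be its pumping constant.
Take w = 0^p 1^p 0^p 1^p = uu where u = 0^p1^p; then w ∈ L and |w| = 4p ≥ p.
By the pumping lemma, w = xyz with |xy| ≤ p and |y| ≥ 1.
The first p characters of w are 0's, so xy (and hence y) consists only of 0's. Write y = 0^k, 1 ≤ k ≤ p.
Pump with i = 2: xy^2z = 0^{p+k} 1^p 0^p 1^p, of length 4p+k. Suppose this equals vv. The string starts with 0 and ends with 1, so v does too; thus the boundary between the two copies of v is a 1→0 transition. There is exactly one such transition, at position 2p+k, so |v| = 2p+k and |vv| = 4p+2k ≠ 4p+k since k ≥ 1. So xy^2z ∉ L.
This contradicts the pumping lemma, so L is not regular.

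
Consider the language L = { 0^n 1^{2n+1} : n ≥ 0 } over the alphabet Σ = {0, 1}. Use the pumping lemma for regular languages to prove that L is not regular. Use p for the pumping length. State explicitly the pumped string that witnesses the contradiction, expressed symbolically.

0^{p+k} 1^{2p+1}

Suppose for contradiction that L is regular, and let p be the pumping length.
Let w = 0^p 1^{2p+1} ∈ L; note |w| = 3p+1 ≥ p.
By the pumping lemma, w = xyz with |xy| ≤ p and y is nonempty.
The first p characters of w are 0's, so xy (and hence y) consists only of 0's. Write y = 0^k, 1 ≤ k ≤ p.
Pump with i = 2: xy^2z = 0^{p+k} 1^{2p+1}. For this to lie in L we would need 2p+1 = 2(p+k)+1, which forces k = 0. But k ≥ 1, so xy^2z ∉ L.
Contradiction. Therefore L is not regular.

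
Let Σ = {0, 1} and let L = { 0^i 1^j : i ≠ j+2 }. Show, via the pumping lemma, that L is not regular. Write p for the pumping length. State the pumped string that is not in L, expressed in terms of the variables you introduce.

Assume L is regular. Let p be the pumping length given by the pumping lemma.
Choose w = 0^p 1^{p+p!-2}. Since p ≠ (p+p!-2)+2 = p+p!, w ∈ L; and |w| ≥ p.
By the pumping lemma, w = xyz with |xy| ≤ p and |y| > 0.
Because |xy| ≤ p and w begins with p copies of 0, we have y = 0^k with 1 ≤ k ≤ p.
Since 1 ≤ k ≤ p, k divides p!; set t = 1 + p!/k. Then xy^t z has p + (p!/k)·k = p + p! copies of 0. Now the 0-count is p+p! and (1-count)+2 = (p+p!-2)+2 = p+p!, so i ≠ j+2 fails. So xy^t z = 0^{p+p!} 1^{p+p!-2} ∉ L.
This is a contradiction; hence L is not regular.

0^{p+p!} 1^{p+p!-2}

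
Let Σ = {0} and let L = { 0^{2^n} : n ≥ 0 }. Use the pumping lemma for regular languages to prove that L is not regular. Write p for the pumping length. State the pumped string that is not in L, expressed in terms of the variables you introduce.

0^{2^p+k}

Assume L is regular. Let p be the pumping length given by the pumping lemma.
Take w = 0^{2^p} ∈ L with |w| = 2^p ≥ p.
The pumping lemma gives a decomposition w = xyz where |xy| ≤ p and |y| ≥ 1.
Then y = 0^k for some k with 1 ≤ k ≤ p.
Pump with i = 2: xy^2z = 0^{2^p+k}. Since 1 ≤ k ≤ p < 2^p, we have 2^p < 2^p+k < 2^{p+1}, so 2^p+k is not a power of 2. So xy^2z ∉ L.
Contradiction. Therefore L is not regular.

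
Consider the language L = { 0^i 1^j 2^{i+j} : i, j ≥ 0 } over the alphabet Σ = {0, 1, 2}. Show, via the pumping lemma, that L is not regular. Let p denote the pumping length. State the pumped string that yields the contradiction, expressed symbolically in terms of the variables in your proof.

0^{p+k} 1^p 2^{2p}

Toward a contradiction, assume L is regular with pumping length p.
Take w = 0^p 1^p 2^{2p} ∈ L (with i=j=p, i+j=2p), |w| = 4p ≥ p.
The pumping lemma gives a decomposition w = xyz where |xy| ≤ p and y is nonempty.
Because |xy| ≤ p and w begins with p copies of 0, we have y = 0^k with 1 ≤ k ≤ p.
Consider xy^2z = 0^{p+k} 1^p 2^{2p}. Now the 0- and 1-counts sum to 2p+k, but the 2-count is 2p ≠ 2p+k. So xy^2z ∉ L.
This is a contradiction; hence L is not regular.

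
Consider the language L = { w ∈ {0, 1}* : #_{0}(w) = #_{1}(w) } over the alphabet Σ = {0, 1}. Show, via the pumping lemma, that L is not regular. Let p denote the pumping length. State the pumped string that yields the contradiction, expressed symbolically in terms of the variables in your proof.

0^{p+k} 1^p

Toward a contradiction, assume L is regular with pumping length p.
Choose w = 0^p 1^p ∈ L with |w| = 2p ≥ p.
Write w = xyz as guaranteed by the lemma, with |xy| ≤ p and |y| > 0.
Because |xy| ≤ p and w begins with p copies of 0, we have y = 0^k with 1 ≤ k ≤ p.
Pump with i = 2: xy^2z = 0^{p+k} 1^p has p+k occurrences of 0 but only p of 1. Since k ≥ 1 the counts differ, so xy^2z ∉ L.
This is a contradiction; hence L is not regular.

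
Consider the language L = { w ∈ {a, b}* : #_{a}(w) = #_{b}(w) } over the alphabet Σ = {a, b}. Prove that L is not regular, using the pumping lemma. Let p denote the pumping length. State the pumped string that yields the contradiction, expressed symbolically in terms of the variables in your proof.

Suppose for contradiction that L is regular, and let p be the pumping length.
Choose w = a^p b^p ∈ L with |w| = 2p ≥ p.
The pumping lemma gives a decomposition w = xyz where |xy| ≤ p and |y| > 0.
The first p characters of w are a's, so xy (and hence y) consists only of a's. Write y = a^k, 1 ≤ k ≤ p.
Pump with i = 2: xy^2z = a^{p+k} b^p has p+k occurrences of a but only p of b. Since k ≥ 1 the counts differ, so xy^2z ∉ L.
This contradicts the pumping lemma, so L is not regular.

a^{p+k} b^p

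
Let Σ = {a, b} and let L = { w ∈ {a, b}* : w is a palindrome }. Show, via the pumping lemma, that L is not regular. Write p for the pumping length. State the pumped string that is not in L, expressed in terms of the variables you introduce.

Assume L is regular; let p be its pumping constant.
Take w = a^p b a^p, a palindrome of length 2p+1 ≥ p.
Write w = xyz as guaranteed by the lemma, with |xy| ≤ p and |y| > 0.
Since the first p symbols of w are all a's and |xy| ≤ p, y lies entirely in the leading a-block: y = a^k for some k with 1 ≤ k ≤ p.
Pump with i = 2: xy^2z = a^{p+k} b a^p. Its reverse is a^p b a^{p+k}, which differs from xy^2z since k ≥ 1. So xy^2z is not a palindrome and xy^2z ∉ L.
Contradiction. Therefore L is not regular.

a^{p+k} b a^p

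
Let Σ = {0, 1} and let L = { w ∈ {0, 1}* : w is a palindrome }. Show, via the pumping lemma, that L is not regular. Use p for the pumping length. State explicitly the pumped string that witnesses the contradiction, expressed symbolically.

0^{p+k} 1 0^p

Assume L is regular. Let p be the pumping length given by the pumping lemma.
Take w = 0^p 1 0^p, a palindrome of length 2p+1 ≥ p.
The pumping lemma gives a decomposition w = xyz where |xy| ≤ p and |y| > 0.
The first p characters of w are 0's, so xy (and hence y) consists only of 0's. Write y = 0^k, 1 ≤ k ≤ p.
Pump with i = 2: xy^2z = 0^{p+k} 1 0^p. Its reverse is 0^p 1 0^{p+k}, which differs from xy^2z since k ≥ 1. So xy^2z is not a palindrome and xy^2z ∉ L.
This contradicts the pumping lemma, so L is not regular.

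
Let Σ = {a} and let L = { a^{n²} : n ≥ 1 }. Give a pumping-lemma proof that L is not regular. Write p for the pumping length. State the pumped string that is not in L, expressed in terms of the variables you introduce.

Toward a contradiction, assume L is regular with pumping length p.
Take w = a^{p²} ∈ L with |w| = p² ≥ p.
By the pumping lemma, w = xyz with |xy| ≤ p and |y| > 0.
Then y = a^k for some k with 1 ≤ k ≤ p.
Pump with i = 2: xy^2z = a^{p²+k}. Since 1 ≤ k ≤ p, p² < p²+k ≤ p²+p < (p+1)², so p²+k lies strictly between consecutive squares and is not a perfect square. So xy^2z ∉ L.
Contradiction. Therefore L is not regular.

a^{p²+k}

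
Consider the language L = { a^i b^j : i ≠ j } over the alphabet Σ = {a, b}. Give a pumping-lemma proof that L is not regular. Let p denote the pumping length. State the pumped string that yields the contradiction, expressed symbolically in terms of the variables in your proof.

Toward a contradiction, assume L is regular with pumping length p.
Choose w = a^p b^{p+p!}. Since p ≠ p+p!, w ∈ L; and |w| ≥ p.
By the pumping lemma, w = xyz with |xy| ≤ p and |y| > 0.
Since the first p symbols of w are all a's and |xy| ≤ p, y lies entirely in the leading a-block: y = a^k for some k with 1 ≤ k ≤ p.
Since 1 ≤ k ≤ p, k divides p!; set t = 1 + p!/k. Then xy^t z has p + (p!/k)·k = p + p! copies of a. Now the a-count equals the b-count, so i ≠ j fails. So xy^t z = a^{p+p!} b^{p+p!} ∉ L.
This contradicts the pumping lemma, so L is not regular.

a^{p+p!} b^{p+p!}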